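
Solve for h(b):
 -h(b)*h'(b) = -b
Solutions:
 h(b) = -sqrt(C1 + b^2)
 h(b) = sqrt(C1 + b^2)


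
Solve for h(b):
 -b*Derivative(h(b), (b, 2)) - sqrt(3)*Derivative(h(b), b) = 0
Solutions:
 h(b) = C1 + C2*b^(1 - sqrt(3))


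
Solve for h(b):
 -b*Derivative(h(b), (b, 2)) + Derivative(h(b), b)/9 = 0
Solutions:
 h(b) = C1 + C2*b^(10/9)


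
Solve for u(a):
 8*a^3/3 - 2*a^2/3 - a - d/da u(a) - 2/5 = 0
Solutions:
 u(a) = C1 + 2*a^4/3 - 2*a^3/9 - a^2/2 - 2*a/5


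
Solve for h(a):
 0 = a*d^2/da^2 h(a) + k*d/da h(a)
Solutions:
 h(a) = C1 + a^(1 - re(k))*(C2*sin(log(a)*Abs(im(k))) + C3*cos(log(a)*im(k)))


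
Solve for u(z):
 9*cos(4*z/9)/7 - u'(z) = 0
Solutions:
 u(z) = C1 + 81*sin(4*z/9)/28


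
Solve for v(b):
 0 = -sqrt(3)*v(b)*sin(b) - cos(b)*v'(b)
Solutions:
 v(b) = C1*cos(b)^(sqrt(3))


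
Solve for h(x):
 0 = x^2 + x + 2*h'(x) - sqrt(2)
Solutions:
 h(x) = C1 - x^3/6 - x^2/4 + sqrt(2)*x/2


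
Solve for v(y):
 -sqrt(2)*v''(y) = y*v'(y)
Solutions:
 v(y) = C1 + C2*erf(2^(1/4)*y/2)


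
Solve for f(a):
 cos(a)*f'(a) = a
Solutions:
 f(a) = C1 + Integral(a/cos(a), a)


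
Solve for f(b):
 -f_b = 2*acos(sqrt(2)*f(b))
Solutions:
 Integral(1/acos(sqrt(2)*_y), (_y, f(b))) = C1 - 2*b


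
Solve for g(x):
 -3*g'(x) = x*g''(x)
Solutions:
 g(x) = C1 + C2/x^2


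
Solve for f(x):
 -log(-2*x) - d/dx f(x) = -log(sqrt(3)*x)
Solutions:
 f(x) = C1 + x*(-log(2) + log(3)/2 - I*pi)


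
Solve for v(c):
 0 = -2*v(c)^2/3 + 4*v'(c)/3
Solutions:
 v(c) = -2/(C1 + c)


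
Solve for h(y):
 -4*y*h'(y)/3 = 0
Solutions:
 h(y) = C1


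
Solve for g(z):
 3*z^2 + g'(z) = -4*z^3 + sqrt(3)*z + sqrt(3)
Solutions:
 g(z) = C1 - z^4 - z^3 + sqrt(3)*z^2/2 + sqrt(3)*z


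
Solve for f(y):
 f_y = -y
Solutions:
 f(y) = C1 - y^2/2


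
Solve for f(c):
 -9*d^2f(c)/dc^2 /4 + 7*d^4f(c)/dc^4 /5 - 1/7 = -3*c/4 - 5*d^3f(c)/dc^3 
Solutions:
 f(c) = C1 + C2*c + C3*exp(c*(-25 + 2*sqrt(235))/14) + C4*exp(-c*(25 + 2*sqrt(235))/14) + c^3/18 + 64*c^2/189


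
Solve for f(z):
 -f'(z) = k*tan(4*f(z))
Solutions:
 f(z) = -asin(C1*exp(-4*k*z))/4 + pi/4
 f(z) = asin(C1*exp(-4*k*z))/4


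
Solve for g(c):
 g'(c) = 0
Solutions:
 g(c) = C1


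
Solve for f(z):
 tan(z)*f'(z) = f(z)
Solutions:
 f(z) = C1*sin(z)


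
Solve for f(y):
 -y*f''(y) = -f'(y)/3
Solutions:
 f(y) = C1 + C2*y^(4/3)


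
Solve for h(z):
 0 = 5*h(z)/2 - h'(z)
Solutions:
 h(z) = C1*exp(5*z/2)


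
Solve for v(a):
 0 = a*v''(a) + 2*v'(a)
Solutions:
 v(a) = C1 + C2/a


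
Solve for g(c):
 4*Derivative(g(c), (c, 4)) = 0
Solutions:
 g(c) = C1 + C2*c + C3*c^2 + C4*c^3


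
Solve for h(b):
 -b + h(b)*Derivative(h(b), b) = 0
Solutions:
 h(b) = -sqrt(C1 + b^2)
 h(b) = sqrt(C1 + b^2)


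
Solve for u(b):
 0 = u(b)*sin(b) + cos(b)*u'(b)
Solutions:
 u(b) = C1*cos(b)


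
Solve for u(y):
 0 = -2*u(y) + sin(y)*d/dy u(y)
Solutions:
 u(y) = C1*(cos(y) - 1)/(cos(y) + 1)


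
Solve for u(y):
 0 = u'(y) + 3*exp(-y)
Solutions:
 u(y) = C1 + 3*exp(-y)


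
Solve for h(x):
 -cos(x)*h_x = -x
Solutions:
 h(x) = C1 + Integral(x/cos(x), x)


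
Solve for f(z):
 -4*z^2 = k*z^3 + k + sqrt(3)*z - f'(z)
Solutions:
 f(z) = C1 + k*z^4/4 + k*z + 4*z^3/3 + sqrt(3)*z^2/2


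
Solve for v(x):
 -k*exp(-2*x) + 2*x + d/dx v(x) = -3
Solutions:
 v(x) = C1 - k*exp(-2*x)/2 - x^2 - 3*x


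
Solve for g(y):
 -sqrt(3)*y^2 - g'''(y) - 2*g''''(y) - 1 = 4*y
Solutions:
 g(y) = C1 + C2*y + C3*y^2 + C4*exp(-y/2) - sqrt(3)*y^5/60 + y^4*(-1 + sqrt(3))/6 + y^3*(7 - 8*sqrt(3))/6


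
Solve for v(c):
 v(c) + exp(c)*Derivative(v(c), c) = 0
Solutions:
 v(c) = C1*exp(exp(-c))


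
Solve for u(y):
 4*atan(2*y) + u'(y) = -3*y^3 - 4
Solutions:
 u(y) = C1 - 3*y^4/4 - 4*y*atan(2*y) - 4*y + log(4*y^2 + 1)


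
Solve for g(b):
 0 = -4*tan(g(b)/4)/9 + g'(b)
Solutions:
 g(b) = -4*asin(C1*exp(b/9)) + 4*pi
 g(b) = 4*asin(C1*exp(b/9))


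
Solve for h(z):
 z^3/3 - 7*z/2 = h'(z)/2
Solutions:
 h(z) = C1 + z^4/6 - 7*z^2/2


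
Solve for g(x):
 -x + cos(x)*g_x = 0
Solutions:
 g(x) = C1 + Integral(x/cos(x), x)


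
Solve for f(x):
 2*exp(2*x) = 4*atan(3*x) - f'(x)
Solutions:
 f(x) = C1 + 4*x*atan(3*x) - exp(2*x) - 2*log(9*x^2 + 1)/3


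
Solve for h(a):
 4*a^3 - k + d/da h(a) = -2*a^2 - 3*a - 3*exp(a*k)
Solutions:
 h(a) = C1 - a^4 - 2*a^3/3 - 3*a^2/2 + a*k - 3*exp(a*k)/k


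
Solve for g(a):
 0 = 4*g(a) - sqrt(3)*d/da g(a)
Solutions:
 g(a) = C1*exp(4*sqrt(3)*a/3)


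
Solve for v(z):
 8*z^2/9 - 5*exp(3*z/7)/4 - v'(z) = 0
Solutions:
 v(z) = C1 + 8*z^3/27 - 35*exp(3*z/7)/12


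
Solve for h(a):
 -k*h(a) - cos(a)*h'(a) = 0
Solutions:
 h(a) = C1*exp(k*(log(sin(a) - 1) - log(sin(a) + 1))/2)


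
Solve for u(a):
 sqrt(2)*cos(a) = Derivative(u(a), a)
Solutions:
 u(a) = C1 + sqrt(2)*sin(a)


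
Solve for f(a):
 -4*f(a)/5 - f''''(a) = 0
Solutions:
 f(a) = (C1*sin(5^(3/4)*a/5) + C2*cos(5^(3/4)*a/5))*exp(-5^(3/4)*a/5) + (C3*sin(5^(3/4)*a/5) + C4*cos(5^(3/4)*a/5))*exp(5^(3/4)*a/5)


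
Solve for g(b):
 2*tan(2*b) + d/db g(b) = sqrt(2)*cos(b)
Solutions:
 g(b) = C1 + log(cos(2*b)) + sqrt(2)*sin(b)


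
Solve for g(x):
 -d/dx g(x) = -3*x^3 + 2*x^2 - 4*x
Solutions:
 g(x) = C1 + 3*x^4/4 - 2*x^3/3 + 2*x^2


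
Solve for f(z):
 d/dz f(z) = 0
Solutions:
 f(z) = C1


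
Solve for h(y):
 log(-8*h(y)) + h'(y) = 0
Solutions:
 Integral(1/(log(-_y) + 3*log(2)), (_y, h(y))) = C1 - y


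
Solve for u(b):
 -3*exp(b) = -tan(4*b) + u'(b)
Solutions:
 u(b) = C1 - 3*exp(b) - log(cos(4*b))/4


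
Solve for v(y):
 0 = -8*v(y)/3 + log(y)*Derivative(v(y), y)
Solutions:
 v(y) = C1*exp(8*li(y)/3)


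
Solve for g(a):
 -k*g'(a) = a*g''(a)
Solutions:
 g(a) = C1 + a^(1 - re(k))*(C2*sin(log(a)*Abs(im(k))) + C3*cos(log(a)*im(k)))


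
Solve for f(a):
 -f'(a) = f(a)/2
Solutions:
 f(a) = C1*exp(-a/2)


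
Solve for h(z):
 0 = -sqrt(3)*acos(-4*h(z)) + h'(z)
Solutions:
 Integral(1/acos(-4*_y), (_y, h(z))) = C1 + sqrt(3)*z


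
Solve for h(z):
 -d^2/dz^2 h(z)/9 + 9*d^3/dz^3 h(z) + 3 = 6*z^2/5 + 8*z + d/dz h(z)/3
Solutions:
 h(z) = C1 + C2*exp(z*(1 - sqrt(973))/162) + C3*exp(z*(1 + sqrt(973))/162) - 6*z^3/5 - 54*z^2/5 - 891*z/5


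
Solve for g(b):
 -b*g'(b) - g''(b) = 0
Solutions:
 g(b) = C1 + C2*erf(sqrt(2)*b/2)


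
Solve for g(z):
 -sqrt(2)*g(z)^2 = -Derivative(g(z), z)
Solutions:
 g(z) = -1/(C1 + sqrt(2)*z)


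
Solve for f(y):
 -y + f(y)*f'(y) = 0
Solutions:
 f(y) = -sqrt(C1 + y^2)
 f(y) = sqrt(C1 + y^2)


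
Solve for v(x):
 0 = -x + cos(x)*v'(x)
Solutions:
 v(x) = C1 + Integral(x/cos(x), x)


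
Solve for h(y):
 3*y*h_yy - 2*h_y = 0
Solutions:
 h(y) = C1 + C2*y^(5/3)


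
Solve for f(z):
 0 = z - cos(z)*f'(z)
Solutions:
 f(z) = C1 + Integral(z/cos(z), z)


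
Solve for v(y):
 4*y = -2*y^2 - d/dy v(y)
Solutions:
 v(y) = C1 - 2*y^3/3 - 2*y^2


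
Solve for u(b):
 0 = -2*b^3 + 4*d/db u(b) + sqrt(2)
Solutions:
 u(b) = C1 + b^4/8 - sqrt(2)*b/4


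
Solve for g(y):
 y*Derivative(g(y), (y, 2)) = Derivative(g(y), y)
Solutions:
 g(y) = C1 + C2*y^2


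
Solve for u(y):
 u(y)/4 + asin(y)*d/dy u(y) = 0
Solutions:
 u(y) = C1*exp(-Integral(1/asin(y), y)/4)


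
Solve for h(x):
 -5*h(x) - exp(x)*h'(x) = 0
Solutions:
 h(x) = C1*exp(5*exp(-x))


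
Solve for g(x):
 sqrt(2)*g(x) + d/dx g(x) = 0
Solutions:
 g(x) = C1*exp(-sqrt(2)*x)


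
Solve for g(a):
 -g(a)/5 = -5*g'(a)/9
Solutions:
 g(a) = C1*exp(9*a/25)


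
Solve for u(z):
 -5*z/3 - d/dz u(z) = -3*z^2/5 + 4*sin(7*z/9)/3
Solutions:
 u(z) = C1 + z^3/5 - 5*z^2/6 + 12*cos(7*z/9)/7


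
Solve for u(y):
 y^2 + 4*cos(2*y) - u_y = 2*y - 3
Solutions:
 u(y) = C1 + y^3/3 - y^2 + 3*y + 2*sin(2*y)


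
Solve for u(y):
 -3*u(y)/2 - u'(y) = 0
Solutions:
 u(y) = C1*exp(-3*y/2)


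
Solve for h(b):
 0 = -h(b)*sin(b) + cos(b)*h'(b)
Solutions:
 h(b) = C1/cos(b)


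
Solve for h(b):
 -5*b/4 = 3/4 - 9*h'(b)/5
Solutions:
 h(b) = C1 + 25*b^2/72 + 5*b/12


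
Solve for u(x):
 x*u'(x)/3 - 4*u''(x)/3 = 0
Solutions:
 u(x) = C1 + C2*erfi(sqrt(2)*x/4)


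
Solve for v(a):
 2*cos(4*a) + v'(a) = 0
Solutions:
 v(a) = C1 - sin(4*a)/2


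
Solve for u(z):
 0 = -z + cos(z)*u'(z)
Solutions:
 u(z) = C1 + Integral(z/cos(z), z)


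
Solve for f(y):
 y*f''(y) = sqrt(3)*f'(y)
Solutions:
 f(y) = C1 + C2*y^(1 + sqrt(3))


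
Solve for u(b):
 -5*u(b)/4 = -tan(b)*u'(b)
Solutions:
 u(b) = C1*sin(b)^(5/4)


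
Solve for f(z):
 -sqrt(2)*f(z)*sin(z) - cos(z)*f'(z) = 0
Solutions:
 f(z) = C1*cos(z)^(sqrt(2))


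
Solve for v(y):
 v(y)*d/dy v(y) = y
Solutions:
 v(y) = -sqrt(C1 + y^2)
 v(y) = sqrt(C1 + y^2)


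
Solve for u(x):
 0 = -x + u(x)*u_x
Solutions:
 u(x) = -sqrt(C1 + x^2)
 u(x) = sqrt(C1 + x^2)


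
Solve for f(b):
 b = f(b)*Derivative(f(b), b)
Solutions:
 f(b) = -sqrt(C1 + b^2)
 f(b) = sqrt(C1 + b^2)


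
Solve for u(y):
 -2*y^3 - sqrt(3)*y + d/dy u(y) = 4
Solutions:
 u(y) = C1 + y^4/2 + sqrt(3)*y^2/2 + 4*y


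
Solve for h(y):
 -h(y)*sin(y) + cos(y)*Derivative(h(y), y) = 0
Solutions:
 h(y) = C1/cos(y)


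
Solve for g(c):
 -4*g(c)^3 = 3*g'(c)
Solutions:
 g(c) = -sqrt(6)*sqrt(-1/(C1 - 4*c))/2
 g(c) = sqrt(6)*sqrt(-1/(C1 - 4*c))/2


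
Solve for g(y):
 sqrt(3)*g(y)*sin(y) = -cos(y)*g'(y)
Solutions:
 g(y) = C1*cos(y)^(sqrt(3))


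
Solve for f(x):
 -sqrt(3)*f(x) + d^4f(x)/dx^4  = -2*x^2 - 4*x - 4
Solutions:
 f(x) = C1*exp(-3^(1/8)*x) + C2*exp(3^(1/8)*x) + C3*sin(3^(1/8)*x) + C4*cos(3^(1/8)*x) + 2*sqrt(3)*x^2/3 + 4*sqrt(3)*x/3 + 4*sqrt(3)/3


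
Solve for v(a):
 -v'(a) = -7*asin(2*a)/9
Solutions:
 v(a) = C1 + 7*a*asin(2*a)/9 + 7*sqrt(1 - 4*a^2)/18


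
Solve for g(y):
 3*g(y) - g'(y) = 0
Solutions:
 g(y) = C1*exp(3*y)


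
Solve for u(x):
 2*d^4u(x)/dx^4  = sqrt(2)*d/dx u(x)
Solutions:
 u(x) = C1 + C4*exp(2^(5/6)*x/2) + (C2*sin(2^(5/6)*sqrt(3)*x/4) + C3*cos(2^(5/6)*sqrt(3)*x/4))*exp(-2^(5/6)*x/4)


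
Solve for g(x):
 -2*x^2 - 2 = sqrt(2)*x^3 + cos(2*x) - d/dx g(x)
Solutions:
 g(x) = C1 + sqrt(2)*x^4/4 + 2*x^3/3 + 2*x + sin(2*x)/2


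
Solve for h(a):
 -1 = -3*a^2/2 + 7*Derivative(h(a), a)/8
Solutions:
 h(a) = C1 + 4*a^3/7 - 8*a/7


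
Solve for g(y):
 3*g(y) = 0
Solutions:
 g(y) = 0


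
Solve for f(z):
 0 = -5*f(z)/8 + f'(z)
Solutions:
 f(z) = C1*exp(5*z/8)


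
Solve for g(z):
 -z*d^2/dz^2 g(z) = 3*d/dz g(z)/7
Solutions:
 g(z) = C1 + C2*z^(4/7)


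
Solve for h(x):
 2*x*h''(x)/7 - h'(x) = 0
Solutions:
 h(x) = C1 + C2*x^(9/2)


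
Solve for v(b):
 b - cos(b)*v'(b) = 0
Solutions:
 v(b) = C1 + Integral(b/cos(b), b)


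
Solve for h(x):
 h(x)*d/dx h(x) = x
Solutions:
 h(x) = -sqrt(C1 + x^2)
 h(x) = sqrt(C1 + x^2)


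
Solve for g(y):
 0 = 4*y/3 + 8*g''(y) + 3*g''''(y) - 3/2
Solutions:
 g(y) = C1 + C2*y + C3*sin(2*sqrt(6)*y/3) + C4*cos(2*sqrt(6)*y/3) - y^3/36 + 3*y^2/32


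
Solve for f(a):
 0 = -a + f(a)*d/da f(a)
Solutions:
 f(a) = -sqrt(C1 + a^2)
 f(a) = sqrt(C1 + a^2)


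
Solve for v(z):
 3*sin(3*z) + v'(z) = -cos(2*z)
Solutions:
 v(z) = C1 - sin(2*z)/2 + cos(3*z)


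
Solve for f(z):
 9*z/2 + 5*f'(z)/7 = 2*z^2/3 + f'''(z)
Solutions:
 f(z) = C1 + C2*exp(-sqrt(35)*z/7) + C3*exp(sqrt(35)*z/7) + 14*z^3/45 - 63*z^2/20 + 196*z/75


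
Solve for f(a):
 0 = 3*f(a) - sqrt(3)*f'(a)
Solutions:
 f(a) = C1*exp(sqrt(3)*a)


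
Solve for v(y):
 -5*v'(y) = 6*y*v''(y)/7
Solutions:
 v(y) = C1 + C2/y^(29/6)


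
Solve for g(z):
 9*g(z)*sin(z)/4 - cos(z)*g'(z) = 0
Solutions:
 g(z) = C1/cos(z)^(9/4)


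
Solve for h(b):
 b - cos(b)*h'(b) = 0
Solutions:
 h(b) = C1 + Integral(b/cos(b), b)


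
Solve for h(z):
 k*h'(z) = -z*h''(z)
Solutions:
 h(z) = C1 + z^(1 - re(k))*(C2*sin(log(z)*Abs(im(k))) + C3*cos(log(z)*im(k)))


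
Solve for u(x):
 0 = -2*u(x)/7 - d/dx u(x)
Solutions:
 u(x) = C1*exp(-2*x/7)


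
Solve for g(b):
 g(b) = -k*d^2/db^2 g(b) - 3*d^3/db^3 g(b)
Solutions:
 g(b) = C1*exp(-b*(2*2^(1/3)*k^2/(2*k^3 + sqrt(-4*k^6 + (2*k^3 + 243)^2) + 243)^(1/3) + 2*k + 2^(2/3)*(2*k^3 + sqrt(-4*k^6 + (2*k^3 + 243)^2) + 243)^(1/3))/18) + C2*exp(b*(-8*2^(1/3)*k^2/((-1 + sqrt(3)*I)*(2*k^3 + sqrt(-4*k^6 + (2*k^3 + 243)^2) + 243)^(1/3)) - 4*k + 2^(2/3)*(2*k^3 + sqrt(-4*k^6 + (2*k^3 + 243)^2) + 243)^(1/3) - 2^(2/3)*sqrt(3)*I*(2*k^3 + sqrt(-4*k^6 + (2*k^3 + 243)^2) + 243)^(1/3))/36) + C3*exp(b*(8*2^(1/3)*k^2/((1 + sqrt(3)*I)*(2*k^3 + sqrt(-4*k^6 + (2*k^3 + 243)^2) + 243)^(1/3)) - 4*k + 2^(2/3)*(2*k^3 + sqrt(-4*k^6 + (2*k^3 + 243)^2) + 243)^(1/3) + 2^(2/3)*sqrt(3)*I*(2*k^3 + sqrt(-4*k^6 + (2*k^3 + 243)^2) + 243)^(1/3))/36)


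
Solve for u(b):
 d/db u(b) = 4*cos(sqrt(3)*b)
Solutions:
 u(b) = C1 + 4*sqrt(3)*sin(sqrt(3)*b)/3


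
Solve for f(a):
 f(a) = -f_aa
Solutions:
 f(a) = C1*sin(a) + C2*cos(a)


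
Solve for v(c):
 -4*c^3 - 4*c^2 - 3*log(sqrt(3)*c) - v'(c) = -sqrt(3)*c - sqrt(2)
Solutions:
 v(c) = C1 - c^4 - 4*c^3/3 + sqrt(3)*c^2/2 - 3*c*log(c) - 3*c*log(3)/2 + sqrt(2)*c + 3*c


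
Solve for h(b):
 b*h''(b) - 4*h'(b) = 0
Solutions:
 h(b) = C1 + C2*b^5


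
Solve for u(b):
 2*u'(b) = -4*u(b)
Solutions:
 u(b) = C1*exp(-2*b)


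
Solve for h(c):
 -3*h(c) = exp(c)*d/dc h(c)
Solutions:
 h(c) = C1*exp(3*exp(-c))


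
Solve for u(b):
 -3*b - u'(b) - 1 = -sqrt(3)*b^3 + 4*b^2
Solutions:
 u(b) = C1 + sqrt(3)*b^4/4 - 4*b^3/3 - 3*b^2/2 - b


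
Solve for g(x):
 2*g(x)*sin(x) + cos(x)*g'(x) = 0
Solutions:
 g(x) = C1*cos(x)^2


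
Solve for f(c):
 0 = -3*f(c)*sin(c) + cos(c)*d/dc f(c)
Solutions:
 f(c) = C1/cos(c)^3


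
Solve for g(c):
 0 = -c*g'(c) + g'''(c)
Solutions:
 g(c) = C1 + Integral(C2*airyai(c) + C3*airybi(c), c)


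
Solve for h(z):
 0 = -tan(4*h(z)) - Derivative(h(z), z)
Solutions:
 h(z) = -asin(C1*exp(-4*z))/4 + pi/4
 h(z) = asin(C1*exp(-4*z))/4


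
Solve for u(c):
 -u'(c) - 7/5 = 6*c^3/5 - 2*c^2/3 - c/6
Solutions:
 u(c) = C1 - 3*c^4/10 + 2*c^3/9 + c^2/12 - 7*c/5


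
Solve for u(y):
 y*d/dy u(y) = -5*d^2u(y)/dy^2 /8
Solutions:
 u(y) = C1 + C2*erf(2*sqrt(5)*y/5)


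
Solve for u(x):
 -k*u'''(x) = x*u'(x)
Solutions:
 u(x) = C1 + Integral(C2*airyai(x*(-1/k)^(1/3)) + C3*airybi(x*(-1/k)^(1/3)), x)


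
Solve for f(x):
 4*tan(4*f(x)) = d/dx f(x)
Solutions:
 f(x) = -asin(C1*exp(16*x))/4 + pi/4
 f(x) = asin(C1*exp(16*x))/4


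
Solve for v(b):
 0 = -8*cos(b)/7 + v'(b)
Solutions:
 v(b) = C1 + 8*sin(b)/7


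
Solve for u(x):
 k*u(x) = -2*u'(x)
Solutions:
 u(x) = C1*exp(-k*x/2)


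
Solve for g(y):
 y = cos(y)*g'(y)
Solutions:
 g(y) = C1 + Integral(y/cos(y), y)


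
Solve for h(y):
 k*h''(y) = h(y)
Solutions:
 h(y) = C1*exp(-y*sqrt(1/k)) + C2*exp(y*sqrt(1/k))


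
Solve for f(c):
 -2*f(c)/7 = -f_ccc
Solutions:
 f(c) = C3*exp(2^(1/3)*7^(2/3)*c/7) + (C1*sin(2^(1/3)*sqrt(3)*7^(2/3)*c/14) + C2*cos(2^(1/3)*sqrt(3)*7^(2/3)*c/14))*exp(-2^(1/3)*7^(2/3)*c/14)


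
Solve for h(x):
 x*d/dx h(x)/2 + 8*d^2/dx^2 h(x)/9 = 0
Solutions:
 h(x) = C1 + C2*erf(3*sqrt(2)*x/8)


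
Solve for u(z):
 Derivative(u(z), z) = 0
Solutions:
 u(z) = C1


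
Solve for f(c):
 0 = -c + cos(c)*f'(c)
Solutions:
 f(c) = C1 + Integral(c/cos(c), c)


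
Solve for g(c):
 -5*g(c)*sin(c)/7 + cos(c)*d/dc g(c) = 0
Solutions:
 g(c) = C1/cos(c)^(5/7)


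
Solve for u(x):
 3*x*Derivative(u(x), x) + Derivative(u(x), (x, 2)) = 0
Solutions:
 u(x) = C1 + C2*erf(sqrt(6)*x/2)


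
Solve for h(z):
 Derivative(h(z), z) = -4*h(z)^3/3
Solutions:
 h(z) = -sqrt(6)*sqrt(-1/(C1 - 4*z))/2
 h(z) = sqrt(6)*sqrt(-1/(C1 - 4*z))/2


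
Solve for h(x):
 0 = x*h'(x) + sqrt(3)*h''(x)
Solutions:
 h(x) = C1 + C2*erf(sqrt(2)*3^(3/4)*x/6)


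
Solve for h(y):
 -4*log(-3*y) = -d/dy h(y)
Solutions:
 h(y) = C1 + 4*y*log(-y) + 4*y*(-1 + log(3))


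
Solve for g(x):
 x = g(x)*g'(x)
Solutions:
 g(x) = -sqrt(C1 + x^2)
 g(x) = sqrt(C1 + x^2)


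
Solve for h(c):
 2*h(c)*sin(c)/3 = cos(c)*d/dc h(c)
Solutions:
 h(c) = C1/cos(c)^(2/3)


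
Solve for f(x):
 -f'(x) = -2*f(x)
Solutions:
 f(x) = C1*exp(2*x)


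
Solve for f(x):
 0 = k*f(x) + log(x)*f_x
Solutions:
 f(x) = C1*exp(-k*li(x))


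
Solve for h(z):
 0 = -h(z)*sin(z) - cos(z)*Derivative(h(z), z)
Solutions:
 h(z) = C1*cos(z)


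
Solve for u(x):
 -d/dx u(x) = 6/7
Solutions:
 u(x) = C1 - 6*x/7


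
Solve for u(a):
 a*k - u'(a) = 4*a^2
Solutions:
 u(a) = C1 - 4*a^3/3 + a^2*k/2


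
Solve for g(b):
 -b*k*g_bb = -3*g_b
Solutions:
 g(b) = C1 + b^(((re(k) + 3)*re(k) + im(k)^2)/(re(k)^2 + im(k)^2))*(C2*sin(3*log(b)*Abs(im(k))/(re(k)^2 + im(k)^2)) + C3*cos(3*log(b)*im(k)/(re(k)^2 + im(k)^2)))


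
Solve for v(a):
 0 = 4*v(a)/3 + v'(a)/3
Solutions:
 v(a) = C1*exp(-4*a)


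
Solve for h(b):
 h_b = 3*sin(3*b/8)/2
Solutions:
 h(b) = C1 - 4*cos(3*b/8)


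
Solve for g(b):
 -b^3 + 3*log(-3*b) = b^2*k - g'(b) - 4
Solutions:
 g(b) = C1 + b^4/4 + b^3*k/3 - 3*b*log(-b) + b*(-3*log(3) - 1)


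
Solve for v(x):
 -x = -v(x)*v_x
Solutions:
 v(x) = -sqrt(C1 + x^2)
 v(x) = sqrt(C1 + x^2)


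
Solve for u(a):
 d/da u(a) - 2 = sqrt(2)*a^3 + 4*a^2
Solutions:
 u(a) = C1 + sqrt(2)*a^4/4 + 4*a^3/3 + 2*a


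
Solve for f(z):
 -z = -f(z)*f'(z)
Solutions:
 f(z) = -sqrt(C1 + z^2)
 f(z) = sqrt(C1 + z^2)


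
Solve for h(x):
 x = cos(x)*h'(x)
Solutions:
 h(x) = C1 + Integral(x/cos(x), x)


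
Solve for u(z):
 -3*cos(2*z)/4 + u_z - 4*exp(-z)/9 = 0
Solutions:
 u(z) = C1 + 3*sin(2*z)/8 - 4*exp(-z)/9


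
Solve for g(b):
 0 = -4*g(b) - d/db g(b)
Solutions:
 g(b) = C1*exp(-4*b)


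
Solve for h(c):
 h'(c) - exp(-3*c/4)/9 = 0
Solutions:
 h(c) = C1 - 4*exp(-3*c/4)/27


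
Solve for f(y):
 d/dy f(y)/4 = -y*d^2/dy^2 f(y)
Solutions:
 f(y) = C1 + C2*y^(3/4)


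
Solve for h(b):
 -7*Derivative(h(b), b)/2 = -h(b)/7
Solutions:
 h(b) = C1*exp(2*b/49)


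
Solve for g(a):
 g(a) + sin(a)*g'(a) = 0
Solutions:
 g(a) = C1*sqrt(cos(a) + 1)/sqrt(cos(a) - 1)


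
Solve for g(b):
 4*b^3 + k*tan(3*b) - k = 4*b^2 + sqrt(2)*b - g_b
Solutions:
 g(b) = C1 - b^4 + 4*b^3/3 + sqrt(2)*b^2/2 + b*k + k*log(cos(3*b))/3


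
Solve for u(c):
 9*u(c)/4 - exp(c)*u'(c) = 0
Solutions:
 u(c) = C1*exp(-9*exp(-c)/4)


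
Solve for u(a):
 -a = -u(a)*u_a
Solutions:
 u(a) = -sqrt(C1 + a^2)
 u(a) = sqrt(C1 + a^2)


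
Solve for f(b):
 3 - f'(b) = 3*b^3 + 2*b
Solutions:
 f(b) = C1 - 3*b^4/4 - b^2 + 3*b


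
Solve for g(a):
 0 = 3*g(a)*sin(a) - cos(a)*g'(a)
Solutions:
 g(a) = C1/cos(a)^3


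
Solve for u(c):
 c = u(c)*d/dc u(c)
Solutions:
 u(c) = -sqrt(C1 + c^2)
 u(c) = sqrt(C1 + c^2)


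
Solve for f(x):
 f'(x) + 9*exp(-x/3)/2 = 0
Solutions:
 f(x) = C1 + 27*exp(-x/3)/2


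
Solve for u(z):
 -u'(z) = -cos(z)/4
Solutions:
 u(z) = C1 + sin(z)/4


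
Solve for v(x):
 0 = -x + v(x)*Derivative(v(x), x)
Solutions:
 v(x) = -sqrt(C1 + x^2)
 v(x) = sqrt(C1 + x^2)


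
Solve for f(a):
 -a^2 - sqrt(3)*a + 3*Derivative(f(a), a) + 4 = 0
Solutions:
 f(a) = C1 + a^3/9 + sqrt(3)*a^2/6 - 4*a/3


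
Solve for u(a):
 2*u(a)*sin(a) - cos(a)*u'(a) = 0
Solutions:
 u(a) = C1/cos(a)^2


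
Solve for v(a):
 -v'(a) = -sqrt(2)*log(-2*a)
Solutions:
 v(a) = C1 + sqrt(2)*a*log(-a) + sqrt(2)*a*(-1 + log(2))


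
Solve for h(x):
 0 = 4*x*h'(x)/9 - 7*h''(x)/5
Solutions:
 h(x) = C1 + C2*erfi(sqrt(70)*x/21)


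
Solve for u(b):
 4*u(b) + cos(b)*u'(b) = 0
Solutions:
 u(b) = C1*(sin(b)^2 - 2*sin(b) + 1)/(sin(b)^2 + 2*sin(b) + 1)


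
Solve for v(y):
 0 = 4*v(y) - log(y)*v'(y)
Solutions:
 v(y) = C1*exp(4*li(y))


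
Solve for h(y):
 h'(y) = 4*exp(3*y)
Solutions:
 h(y) = C1 + 4*exp(3*y)/3


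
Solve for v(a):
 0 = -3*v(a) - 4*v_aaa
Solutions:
 v(a) = C3*exp(-6^(1/3)*a/2) + (C1*sin(2^(1/3)*3^(5/6)*a/4) + C2*cos(2^(1/3)*3^(5/6)*a/4))*exp(6^(1/3)*a/4)


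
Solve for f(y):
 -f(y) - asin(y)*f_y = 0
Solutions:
 f(y) = C1*exp(-Integral(1/asin(y), y))


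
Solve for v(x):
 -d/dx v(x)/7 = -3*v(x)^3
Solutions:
 v(x) = -sqrt(2)*sqrt(-1/(C1 + 21*x))/2
 v(x) = sqrt(2)*sqrt(-1/(C1 + 21*x))/2


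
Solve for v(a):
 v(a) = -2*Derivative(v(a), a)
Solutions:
 v(a) = C1*exp(-a/2)


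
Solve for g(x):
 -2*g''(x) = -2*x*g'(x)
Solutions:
 g(x) = C1 + C2*erfi(sqrt(2)*x/2)


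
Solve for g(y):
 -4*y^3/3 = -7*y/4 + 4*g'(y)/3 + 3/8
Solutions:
 g(y) = C1 - y^4/4 + 21*y^2/32 - 9*y/32


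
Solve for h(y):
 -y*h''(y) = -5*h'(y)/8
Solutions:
 h(y) = C1 + C2*y^(13/8)


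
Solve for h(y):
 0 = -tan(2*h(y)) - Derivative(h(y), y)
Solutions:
 h(y) = -asin(C1*exp(-2*y))/2 + pi/2
 h(y) = asin(C1*exp(-2*y))/2


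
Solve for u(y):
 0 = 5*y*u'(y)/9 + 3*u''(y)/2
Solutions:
 u(y) = C1 + C2*erf(sqrt(15)*y/9)


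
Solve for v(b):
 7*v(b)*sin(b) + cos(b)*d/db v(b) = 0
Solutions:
 v(b) = C1*cos(b)^7


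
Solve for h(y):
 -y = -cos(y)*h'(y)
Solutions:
 h(y) = C1 + Integral(y/cos(y), y)


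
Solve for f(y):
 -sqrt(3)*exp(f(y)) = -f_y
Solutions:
 f(y) = log(-1/(C1 + sqrt(3)*y))


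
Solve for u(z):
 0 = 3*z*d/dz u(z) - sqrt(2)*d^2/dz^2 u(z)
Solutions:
 u(z) = C1 + C2*erfi(2^(1/4)*sqrt(3)*z/2)


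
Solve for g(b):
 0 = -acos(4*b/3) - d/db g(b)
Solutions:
 g(b) = C1 - b*acos(4*b/3) + sqrt(9 - 16*b^2)/4


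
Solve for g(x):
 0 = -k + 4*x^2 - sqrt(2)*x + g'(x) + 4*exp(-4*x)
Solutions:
 g(x) = C1 + k*x - 4*x^3/3 + sqrt(2)*x^2/2 + exp(-4*x)


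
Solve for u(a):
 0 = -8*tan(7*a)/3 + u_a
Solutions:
 u(a) = C1 - 8*log(cos(7*a))/21


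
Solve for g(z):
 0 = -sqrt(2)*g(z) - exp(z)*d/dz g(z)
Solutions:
 g(z) = C1*exp(sqrt(2)*exp(-z))


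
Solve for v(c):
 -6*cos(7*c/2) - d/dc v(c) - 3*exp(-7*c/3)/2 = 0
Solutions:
 v(c) = C1 - 12*sin(7*c/2)/7 + 9*exp(-7*c/3)/14


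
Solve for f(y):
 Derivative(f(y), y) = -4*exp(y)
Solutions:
 f(y) = C1 - 4*exp(y)


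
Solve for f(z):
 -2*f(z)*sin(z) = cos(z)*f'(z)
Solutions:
 f(z) = C1*cos(z)^2


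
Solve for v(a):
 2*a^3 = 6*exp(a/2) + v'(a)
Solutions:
 v(a) = C1 + a^4/2 - 12*exp(a/2)


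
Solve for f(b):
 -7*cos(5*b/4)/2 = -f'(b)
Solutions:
 f(b) = C1 + 14*sin(5*b/4)/5


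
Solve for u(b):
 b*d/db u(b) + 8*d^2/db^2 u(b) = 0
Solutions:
 u(b) = C1 + C2*erf(b/4)


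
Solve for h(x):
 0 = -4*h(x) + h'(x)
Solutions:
 h(x) = C1*exp(4*x)


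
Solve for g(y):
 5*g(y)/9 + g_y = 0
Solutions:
 g(y) = C1*exp(-5*y/9)


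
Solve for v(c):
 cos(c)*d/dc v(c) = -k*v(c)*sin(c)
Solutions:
 v(c) = C1*exp(k*log(cos(c)))


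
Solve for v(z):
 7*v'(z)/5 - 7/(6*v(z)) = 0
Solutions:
 v(z) = -sqrt(C1 + 15*z)/3
 v(z) = sqrt(C1 + 15*z)/3


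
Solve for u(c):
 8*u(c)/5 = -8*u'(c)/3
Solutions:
 u(c) = C1*exp(-3*c/5)


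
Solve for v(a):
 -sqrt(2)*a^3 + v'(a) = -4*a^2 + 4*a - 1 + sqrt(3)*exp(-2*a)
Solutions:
 v(a) = C1 + sqrt(2)*a^4/4 - 4*a^3/3 + 2*a^2 - a - sqrt(3)*exp(-2*a)/2


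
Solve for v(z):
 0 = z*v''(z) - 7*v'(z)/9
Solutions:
 v(z) = C1 + C2*z^(16/9)


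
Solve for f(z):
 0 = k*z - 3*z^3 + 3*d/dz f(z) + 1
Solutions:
 f(z) = C1 - k*z^2/6 + z^4/4 - z/3


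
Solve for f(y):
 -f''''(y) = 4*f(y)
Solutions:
 f(y) = (C1*sin(y) + C2*cos(y))*exp(-y) + (C3*sin(y) + C4*cos(y))*exp(y)


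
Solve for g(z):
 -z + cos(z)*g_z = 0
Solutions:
 g(z) = C1 + Integral(z/cos(z), z)


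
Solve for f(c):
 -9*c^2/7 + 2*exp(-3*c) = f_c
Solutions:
 f(c) = C1 - 3*c^3/7 - 2*exp(-3*c)/3


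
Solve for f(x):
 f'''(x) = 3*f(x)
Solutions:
 f(x) = C3*exp(3^(1/3)*x) + (C1*sin(3^(5/6)*x/2) + C2*cos(3^(5/6)*x/2))*exp(-3^(1/3)*x/2)


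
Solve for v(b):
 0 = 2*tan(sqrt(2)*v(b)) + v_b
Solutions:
 v(b) = sqrt(2)*(pi - asin(C1*exp(-2*sqrt(2)*b)))/2
 v(b) = sqrt(2)*asin(C1*exp(-2*sqrt(2)*b))/2


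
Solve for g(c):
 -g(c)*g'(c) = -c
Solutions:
 g(c) = -sqrt(C1 + c^2)
 g(c) = sqrt(C1 + c^2)


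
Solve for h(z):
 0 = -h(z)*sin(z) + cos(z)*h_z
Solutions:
 h(z) = C1/cos(z)


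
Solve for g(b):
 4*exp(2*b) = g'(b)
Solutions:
 g(b) = C1 + 2*exp(2*b)


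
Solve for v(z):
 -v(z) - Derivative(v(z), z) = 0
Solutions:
 v(z) = C1*exp(-z)


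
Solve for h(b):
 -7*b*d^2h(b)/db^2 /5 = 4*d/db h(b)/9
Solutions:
 h(b) = C1 + C2*b^(43/63)


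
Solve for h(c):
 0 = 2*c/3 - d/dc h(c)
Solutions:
 h(c) = C1 + c^2/3


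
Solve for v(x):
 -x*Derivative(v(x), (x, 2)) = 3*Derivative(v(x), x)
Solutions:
 v(x) = C1 + C2/x^2


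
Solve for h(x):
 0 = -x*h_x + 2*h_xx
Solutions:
 h(x) = C1 + C2*erfi(x/2)


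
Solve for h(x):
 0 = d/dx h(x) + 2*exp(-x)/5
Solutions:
 h(x) = C1 + 2*exp(-x)/5


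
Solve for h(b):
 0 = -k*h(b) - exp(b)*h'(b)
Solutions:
 h(b) = C1*exp(k*exp(-b))


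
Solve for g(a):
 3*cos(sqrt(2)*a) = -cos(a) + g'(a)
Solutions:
 g(a) = C1 + sin(a) + 3*sqrt(2)*sin(sqrt(2)*a)/2


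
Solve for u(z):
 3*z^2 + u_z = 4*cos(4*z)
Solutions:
 u(z) = C1 - z^3 + sin(4*z)


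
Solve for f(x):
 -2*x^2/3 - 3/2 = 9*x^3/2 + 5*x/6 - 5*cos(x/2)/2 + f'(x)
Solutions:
 f(x) = C1 - 9*x^4/8 - 2*x^3/9 - 5*x^2/12 - 3*x/2 + 5*sin(x/2)


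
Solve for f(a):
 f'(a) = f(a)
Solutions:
 f(a) = C1*exp(a)


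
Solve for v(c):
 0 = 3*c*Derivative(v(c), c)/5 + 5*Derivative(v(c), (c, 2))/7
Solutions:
 v(c) = C1 + C2*erf(sqrt(42)*c/10)


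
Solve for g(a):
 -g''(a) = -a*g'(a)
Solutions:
 g(a) = C1 + C2*erfi(sqrt(2)*a/2)


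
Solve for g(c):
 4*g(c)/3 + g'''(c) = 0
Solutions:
 g(c) = C3*exp(-6^(2/3)*c/3) + (C1*sin(2^(2/3)*3^(1/6)*c/2) + C2*cos(2^(2/3)*3^(1/6)*c/2))*exp(6^(2/3)*c/6)


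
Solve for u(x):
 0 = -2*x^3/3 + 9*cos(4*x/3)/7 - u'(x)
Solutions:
 u(x) = C1 - x^4/6 + 27*sin(4*x/3)/28


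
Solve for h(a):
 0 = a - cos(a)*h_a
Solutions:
 h(a) = C1 + Integral(a/cos(a), a)


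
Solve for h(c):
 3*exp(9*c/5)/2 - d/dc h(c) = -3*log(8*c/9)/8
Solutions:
 h(c) = C1 + 3*c*log(c)/8 + 3*c*(-2*log(3) - 1 + 3*log(2))/8 + 5*exp(9*c/5)/6


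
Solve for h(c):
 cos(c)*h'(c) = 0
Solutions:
 h(c) = C1


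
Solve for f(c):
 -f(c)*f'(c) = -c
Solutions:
 f(c) = -sqrt(C1 + c^2)
 f(c) = sqrt(C1 + c^2)


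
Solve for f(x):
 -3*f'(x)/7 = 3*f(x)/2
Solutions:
 f(x) = C1*exp(-7*x/2)


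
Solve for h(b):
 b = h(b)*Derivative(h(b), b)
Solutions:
 h(b) = -sqrt(C1 + b^2)
 h(b) = sqrt(C1 + b^2)


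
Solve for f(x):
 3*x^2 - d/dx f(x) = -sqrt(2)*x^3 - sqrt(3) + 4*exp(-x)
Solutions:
 f(x) = C1 + sqrt(2)*x^4/4 + x^3 + sqrt(3)*x + 4*exp(-x)


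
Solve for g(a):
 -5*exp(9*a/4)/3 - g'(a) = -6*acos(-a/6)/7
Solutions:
 g(a) = C1 + 6*a*acos(-a/6)/7 + 6*sqrt(36 - a^2)/7 - 20*exp(9*a/4)/27


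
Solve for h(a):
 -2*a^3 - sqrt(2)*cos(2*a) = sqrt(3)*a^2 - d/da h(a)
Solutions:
 h(a) = C1 + a^4/2 + sqrt(3)*a^3/3 + sqrt(2)*sin(2*a)/2


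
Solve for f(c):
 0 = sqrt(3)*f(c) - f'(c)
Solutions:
 f(c) = C1*exp(sqrt(3)*c)


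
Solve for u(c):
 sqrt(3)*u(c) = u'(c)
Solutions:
 u(c) = C1*exp(sqrt(3)*c)


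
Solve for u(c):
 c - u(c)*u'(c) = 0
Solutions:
 u(c) = -sqrt(C1 + c^2)
 u(c) = sqrt(C1 + c^2)


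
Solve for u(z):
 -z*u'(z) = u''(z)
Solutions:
 u(z) = C1 + C2*erf(sqrt(2)*z/2)


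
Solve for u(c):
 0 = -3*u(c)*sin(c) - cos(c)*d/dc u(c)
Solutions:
 u(c) = C1*cos(c)^3


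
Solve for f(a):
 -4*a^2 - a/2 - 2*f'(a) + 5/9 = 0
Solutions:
 f(a) = C1 - 2*a^3/3 - a^2/8 + 5*a/18


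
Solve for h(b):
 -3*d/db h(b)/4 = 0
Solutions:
 h(b) = C1


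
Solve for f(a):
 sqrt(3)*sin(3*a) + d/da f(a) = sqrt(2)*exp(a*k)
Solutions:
 f(a) = C1 + sqrt(3)*cos(3*a)/3 + sqrt(2)*exp(a*k)/k


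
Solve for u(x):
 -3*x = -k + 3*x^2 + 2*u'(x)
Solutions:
 u(x) = C1 + k*x/2 - x^3/2 - 3*x^2/4


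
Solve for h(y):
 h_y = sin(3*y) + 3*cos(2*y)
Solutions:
 h(y) = C1 + 3*sin(2*y)/2 - cos(3*y)/3


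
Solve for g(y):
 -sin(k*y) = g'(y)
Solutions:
 g(y) = C1 + cos(k*y)/k


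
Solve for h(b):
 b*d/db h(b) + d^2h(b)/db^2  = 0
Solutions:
 h(b) = C1 + C2*erf(sqrt(2)*b/2)


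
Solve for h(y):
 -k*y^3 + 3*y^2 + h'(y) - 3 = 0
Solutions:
 h(y) = C1 + k*y^4/4 - y^3 + 3*y


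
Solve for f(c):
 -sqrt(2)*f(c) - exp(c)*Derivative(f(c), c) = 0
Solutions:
 f(c) = C1*exp(sqrt(2)*exp(-c))


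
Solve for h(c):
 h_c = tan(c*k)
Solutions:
 h(c) = C1 + Piecewise((-log(cos(c*k))/k, Ne(k, 0)), (0, True))


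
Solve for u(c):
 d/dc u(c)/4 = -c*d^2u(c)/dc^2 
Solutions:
 u(c) = C1 + C2*c^(3/4)


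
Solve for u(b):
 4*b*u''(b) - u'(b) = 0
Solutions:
 u(b) = C1 + C2*b^(5/4)


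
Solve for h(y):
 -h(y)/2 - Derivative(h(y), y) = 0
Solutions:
 h(y) = C1*exp(-y/2)


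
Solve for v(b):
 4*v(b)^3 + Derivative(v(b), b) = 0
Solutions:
 v(b) = -sqrt(2)*sqrt(-1/(C1 - 4*b))/2
 v(b) = sqrt(2)*sqrt(-1/(C1 - 4*b))/2


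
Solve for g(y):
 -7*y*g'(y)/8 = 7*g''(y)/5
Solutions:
 g(y) = C1 + C2*erf(sqrt(5)*y/4)


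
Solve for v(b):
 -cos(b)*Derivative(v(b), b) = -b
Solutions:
 v(b) = C1 + Integral(b/cos(b), b)


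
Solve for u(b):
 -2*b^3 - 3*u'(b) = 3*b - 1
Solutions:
 u(b) = C1 - b^4/6 - b^2/2 + b/3


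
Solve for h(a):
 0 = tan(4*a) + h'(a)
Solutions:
 h(a) = C1 + log(cos(4*a))/4


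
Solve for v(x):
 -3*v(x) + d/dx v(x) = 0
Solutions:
 v(x) = C1*exp(3*x)


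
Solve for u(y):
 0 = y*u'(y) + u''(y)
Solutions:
 u(y) = C1 + C2*erf(sqrt(2)*y/2)


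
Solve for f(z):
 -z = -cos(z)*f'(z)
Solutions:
 f(z) = C1 + Integral(z/cos(z), z)


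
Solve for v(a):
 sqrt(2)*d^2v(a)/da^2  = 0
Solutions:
 v(a) = C1 + C2*a


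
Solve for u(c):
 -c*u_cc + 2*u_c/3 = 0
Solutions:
 u(c) = C1 + C2*c^(5/3)


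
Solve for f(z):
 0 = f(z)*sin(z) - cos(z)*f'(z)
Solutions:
 f(z) = C1/cos(z)


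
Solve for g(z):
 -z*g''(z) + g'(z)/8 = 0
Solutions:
 g(z) = C1 + C2*z^(9/8)


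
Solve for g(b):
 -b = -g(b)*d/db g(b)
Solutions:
 g(b) = -sqrt(C1 + b^2)
 g(b) = sqrt(C1 + b^2)


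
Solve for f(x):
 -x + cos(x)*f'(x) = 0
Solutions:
 f(x) = C1 + Integral(x/cos(x), x)


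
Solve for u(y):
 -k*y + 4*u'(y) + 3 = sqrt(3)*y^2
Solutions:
 u(y) = C1 + k*y^2/8 + sqrt(3)*y^3/12 - 3*y/4


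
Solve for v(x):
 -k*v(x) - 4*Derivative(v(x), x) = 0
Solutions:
 v(x) = C1*exp(-k*x/4)


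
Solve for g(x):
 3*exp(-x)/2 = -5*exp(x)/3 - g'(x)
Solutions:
 g(x) = C1 - 5*exp(x)/3 + 3*exp(-x)/2


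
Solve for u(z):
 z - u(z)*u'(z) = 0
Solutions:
 u(z) = -sqrt(C1 + z^2)
 u(z) = sqrt(C1 + z^2)


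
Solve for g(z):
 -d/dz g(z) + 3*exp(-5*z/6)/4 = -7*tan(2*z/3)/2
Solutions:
 g(z) = C1 + 21*log(tan(2*z/3)^2 + 1)/8 - 9*exp(-5*z/6)/10


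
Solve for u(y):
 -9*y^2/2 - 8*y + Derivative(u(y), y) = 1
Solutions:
 u(y) = C1 + 3*y^3/2 + 4*y^2 + y


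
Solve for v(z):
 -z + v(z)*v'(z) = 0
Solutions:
 v(z) = -sqrt(C1 + z^2)
 v(z) = sqrt(C1 + z^2)


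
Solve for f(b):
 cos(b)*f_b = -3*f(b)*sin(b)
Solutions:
 f(b) = C1*cos(b)^3


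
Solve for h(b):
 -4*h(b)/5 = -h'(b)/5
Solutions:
 h(b) = C1*exp(4*b)


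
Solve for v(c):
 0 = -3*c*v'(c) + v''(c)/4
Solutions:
 v(c) = C1 + C2*erfi(sqrt(6)*c)


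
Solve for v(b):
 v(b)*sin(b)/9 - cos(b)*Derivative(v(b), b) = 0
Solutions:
 v(b) = C1/cos(b)^(1/9)


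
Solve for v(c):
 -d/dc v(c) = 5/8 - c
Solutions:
 v(c) = C1 + c^2/2 - 5*c/8


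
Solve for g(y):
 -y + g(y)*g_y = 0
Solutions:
 g(y) = -sqrt(C1 + y^2)
 g(y) = sqrt(C1 + y^2)


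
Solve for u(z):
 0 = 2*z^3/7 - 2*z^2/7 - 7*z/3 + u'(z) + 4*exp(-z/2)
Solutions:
 u(z) = C1 - z^4/14 + 2*z^3/21 + 7*z^2/6 + 8*exp(-z/2)


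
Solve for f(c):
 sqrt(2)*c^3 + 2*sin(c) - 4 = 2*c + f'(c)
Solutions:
 f(c) = C1 + sqrt(2)*c^4/4 - c^2 - 4*c - 2*cos(c)


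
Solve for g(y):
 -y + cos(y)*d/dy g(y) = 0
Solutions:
 g(y) = C1 + Integral(y/cos(y), y)


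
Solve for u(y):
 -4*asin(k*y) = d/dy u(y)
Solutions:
 u(y) = C1 - 4*Piecewise((y*asin(k*y) + sqrt(-k^2*y^2 + 1)/k, Ne(k, 0)), (0, True))


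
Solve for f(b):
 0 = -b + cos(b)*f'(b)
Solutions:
 f(b) = C1 + Integral(b/cos(b), b)


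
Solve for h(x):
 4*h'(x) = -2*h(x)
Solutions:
 h(x) = C1*exp(-x/2)


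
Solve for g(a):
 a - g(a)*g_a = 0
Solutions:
 g(a) = -sqrt(C1 + a^2)
 g(a) = sqrt(C1 + a^2)


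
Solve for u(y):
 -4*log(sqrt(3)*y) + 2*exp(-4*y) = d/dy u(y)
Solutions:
 u(y) = C1 - 4*y*log(y) + 2*y*(2 - log(3)) - exp(-4*y)/2


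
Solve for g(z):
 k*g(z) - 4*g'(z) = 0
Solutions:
 g(z) = C1*exp(k*z/4)


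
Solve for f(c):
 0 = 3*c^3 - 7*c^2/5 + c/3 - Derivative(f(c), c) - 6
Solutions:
 f(c) = C1 + 3*c^4/4 - 7*c^3/15 + c^2/6 - 6*c


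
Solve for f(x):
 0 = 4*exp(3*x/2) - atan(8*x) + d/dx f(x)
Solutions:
 f(x) = C1 + x*atan(8*x) - 8*exp(3*x/2)/3 - log(64*x^2 + 1)/16


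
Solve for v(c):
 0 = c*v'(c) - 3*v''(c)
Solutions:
 v(c) = C1 + C2*erfi(sqrt(6)*c/6)


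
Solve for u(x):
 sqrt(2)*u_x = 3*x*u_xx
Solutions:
 u(x) = C1 + C2*x^(sqrt(2)/3 + 1)


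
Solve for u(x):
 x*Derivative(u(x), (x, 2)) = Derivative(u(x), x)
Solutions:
 u(x) = C1 + C2*x^2


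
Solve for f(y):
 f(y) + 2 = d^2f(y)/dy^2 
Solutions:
 f(y) = C1*exp(-y) + C2*exp(y) - 2


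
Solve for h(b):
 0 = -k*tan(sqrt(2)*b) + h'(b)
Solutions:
 h(b) = C1 - sqrt(2)*k*log(cos(sqrt(2)*b))/2


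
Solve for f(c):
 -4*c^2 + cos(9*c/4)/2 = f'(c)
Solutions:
 f(c) = C1 - 4*c^3/3 + 2*sin(9*c/4)/9


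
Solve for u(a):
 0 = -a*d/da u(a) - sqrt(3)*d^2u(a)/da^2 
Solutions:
 u(a) = C1 + C2*erf(sqrt(2)*3^(3/4)*a/6)


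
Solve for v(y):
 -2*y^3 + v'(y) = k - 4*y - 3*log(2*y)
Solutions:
 v(y) = C1 + k*y + y^4/2 - 2*y^2 - 3*y*log(y) - y*log(8) + 3*y


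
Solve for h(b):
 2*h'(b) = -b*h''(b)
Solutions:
 h(b) = C1 + C2/b


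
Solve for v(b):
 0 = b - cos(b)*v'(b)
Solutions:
 v(b) = C1 + Integral(b/cos(b), b)


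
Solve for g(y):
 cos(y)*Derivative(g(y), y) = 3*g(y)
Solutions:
 g(y) = C1*(sin(y) + 1)^(3/2)/(sin(y) - 1)^(3/2)


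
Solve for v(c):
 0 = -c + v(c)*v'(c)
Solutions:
 v(c) = -sqrt(C1 + c^2)
 v(c) = sqrt(C1 + c^2)


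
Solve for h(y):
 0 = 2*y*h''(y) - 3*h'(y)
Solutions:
 h(y) = C1 + C2*y^(5/2)


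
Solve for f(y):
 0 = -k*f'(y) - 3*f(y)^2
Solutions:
 f(y) = k/(C1*k + 3*y)


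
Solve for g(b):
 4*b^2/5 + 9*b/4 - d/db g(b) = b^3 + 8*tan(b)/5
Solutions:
 g(b) = C1 - b^4/4 + 4*b^3/15 + 9*b^2/8 + 8*log(cos(b))/5


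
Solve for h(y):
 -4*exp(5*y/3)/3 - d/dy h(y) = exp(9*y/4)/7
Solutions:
 h(y) = C1 - 4*exp(9*y/4)/63 - 4*exp(5*y/3)/5


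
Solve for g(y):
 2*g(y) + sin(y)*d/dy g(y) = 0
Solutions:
 g(y) = C1*(cos(y) + 1)/(cos(y) - 1)


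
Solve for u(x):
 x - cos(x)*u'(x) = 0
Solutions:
 u(x) = C1 + Integral(x/cos(x), x)


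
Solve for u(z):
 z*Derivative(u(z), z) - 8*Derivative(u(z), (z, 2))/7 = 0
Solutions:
 u(z) = C1 + C2*erfi(sqrt(7)*z/4)


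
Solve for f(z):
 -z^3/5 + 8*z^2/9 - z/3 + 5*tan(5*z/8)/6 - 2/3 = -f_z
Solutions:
 f(z) = C1 + z^4/20 - 8*z^3/27 + z^2/6 + 2*z/3 + 4*log(cos(5*z/8))/3


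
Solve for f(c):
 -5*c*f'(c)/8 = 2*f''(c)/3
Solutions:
 f(c) = C1 + C2*erf(sqrt(30)*c/8)


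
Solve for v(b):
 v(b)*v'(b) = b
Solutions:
 v(b) = -sqrt(C1 + b^2)
 v(b) = sqrt(C1 + b^2)


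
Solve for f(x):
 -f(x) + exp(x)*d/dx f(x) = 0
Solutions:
 f(x) = C1*exp(-exp(-x))


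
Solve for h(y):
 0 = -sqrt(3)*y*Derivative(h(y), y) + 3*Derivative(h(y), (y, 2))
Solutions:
 h(y) = C1 + C2*erfi(sqrt(2)*3^(3/4)*y/6)


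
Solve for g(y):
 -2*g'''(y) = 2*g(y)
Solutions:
 g(y) = C3*exp(-y) + (C1*sin(sqrt(3)*y/2) + C2*cos(sqrt(3)*y/2))*exp(y/2)


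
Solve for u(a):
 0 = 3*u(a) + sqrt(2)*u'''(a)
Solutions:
 u(a) = C3*exp(-2^(5/6)*3^(1/3)*a/2) + (C1*sin(6^(5/6)*a/4) + C2*cos(6^(5/6)*a/4))*exp(2^(5/6)*3^(1/3)*a/4)


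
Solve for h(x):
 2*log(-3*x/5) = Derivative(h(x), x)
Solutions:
 h(x) = C1 + 2*x*log(-x) + 2*x*(-log(5) - 1 + log(3))


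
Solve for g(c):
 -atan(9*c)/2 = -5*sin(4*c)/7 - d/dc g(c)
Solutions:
 g(c) = C1 + c*atan(9*c)/2 - log(81*c^2 + 1)/36 + 5*cos(4*c)/28


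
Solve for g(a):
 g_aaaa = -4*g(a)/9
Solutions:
 g(a) = (C1*sin(sqrt(3)*a/3) + C2*cos(sqrt(3)*a/3))*exp(-sqrt(3)*a/3) + (C3*sin(sqrt(3)*a/3) + C4*cos(sqrt(3)*a/3))*exp(sqrt(3)*a/3)


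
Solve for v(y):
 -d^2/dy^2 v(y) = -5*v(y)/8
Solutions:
 v(y) = C1*exp(-sqrt(10)*y/4) + C2*exp(sqrt(10)*y/4)


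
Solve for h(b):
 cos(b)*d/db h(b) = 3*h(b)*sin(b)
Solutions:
 h(b) = C1/cos(b)^3


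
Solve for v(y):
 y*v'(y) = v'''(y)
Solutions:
 v(y) = C1 + Integral(C2*airyai(y) + C3*airybi(y), y)


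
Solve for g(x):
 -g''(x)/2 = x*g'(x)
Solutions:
 g(x) = C1 + C2*erf(x)


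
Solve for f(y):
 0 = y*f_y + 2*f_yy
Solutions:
 f(y) = C1 + C2*erf(y/2)


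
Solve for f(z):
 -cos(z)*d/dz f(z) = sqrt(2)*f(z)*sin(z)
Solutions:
 f(z) = C1*cos(z)^(sqrt(2))


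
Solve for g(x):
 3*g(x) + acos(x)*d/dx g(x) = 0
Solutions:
 g(x) = C1*exp(-3*Integral(1/acos(x), x))


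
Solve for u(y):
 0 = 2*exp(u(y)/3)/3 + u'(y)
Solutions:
 u(y) = 3*log(1/(C1 + 2*y)) + 6*log(3)


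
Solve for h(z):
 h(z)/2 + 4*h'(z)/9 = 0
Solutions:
 h(z) = C1*exp(-9*z/8)


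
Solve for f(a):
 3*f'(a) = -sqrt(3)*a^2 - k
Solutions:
 f(a) = C1 - sqrt(3)*a^3/9 - a*k/3


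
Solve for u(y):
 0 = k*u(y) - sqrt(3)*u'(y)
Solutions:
 u(y) = C1*exp(sqrt(3)*k*y/3)


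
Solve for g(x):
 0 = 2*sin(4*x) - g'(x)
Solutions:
 g(x) = C1 - cos(4*x)/2


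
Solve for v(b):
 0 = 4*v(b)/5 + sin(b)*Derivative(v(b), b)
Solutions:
 v(b) = C1*(cos(b) + 1)^(2/5)/(cos(b) - 1)^(2/5)


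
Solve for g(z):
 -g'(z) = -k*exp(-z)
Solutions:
 g(z) = C1 - k*exp(-z)


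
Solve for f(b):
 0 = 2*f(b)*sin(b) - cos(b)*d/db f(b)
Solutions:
 f(b) = C1/cos(b)^2


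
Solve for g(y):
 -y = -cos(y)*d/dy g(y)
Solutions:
 g(y) = C1 + Integral(y/cos(y), y)


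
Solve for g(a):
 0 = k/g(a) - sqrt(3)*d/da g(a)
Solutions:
 g(a) = -sqrt(C1 + 6*sqrt(3)*a*k)/3
 g(a) = sqrt(C1 + 6*sqrt(3)*a*k)/3


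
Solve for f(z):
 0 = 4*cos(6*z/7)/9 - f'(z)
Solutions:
 f(z) = C1 + 14*sin(6*z/7)/27


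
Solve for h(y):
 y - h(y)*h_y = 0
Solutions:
 h(y) = -sqrt(C1 + y^2)
 h(y) = sqrt(C1 + y^2)


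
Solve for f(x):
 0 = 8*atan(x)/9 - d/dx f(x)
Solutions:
 f(x) = C1 + 8*x*atan(x)/9 - 4*log(x^2 + 1)/9


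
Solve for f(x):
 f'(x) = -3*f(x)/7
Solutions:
 f(x) = C1*exp(-3*x/7)


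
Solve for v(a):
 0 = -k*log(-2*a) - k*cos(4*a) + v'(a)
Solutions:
 v(a) = C1 + k*(a*log(-a) - a + a*log(2) + sin(4*a)/4)


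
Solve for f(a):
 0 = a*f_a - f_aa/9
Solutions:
 f(a) = C1 + C2*erfi(3*sqrt(2)*a/2)


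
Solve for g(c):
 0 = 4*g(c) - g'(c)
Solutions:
 g(c) = C1*exp(4*c)


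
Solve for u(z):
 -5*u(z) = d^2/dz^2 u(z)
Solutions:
 u(z) = C1*sin(sqrt(5)*z) + C2*cos(sqrt(5)*z)


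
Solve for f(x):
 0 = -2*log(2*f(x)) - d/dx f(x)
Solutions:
 Integral(1/(log(_y) + log(2)), (_y, f(x)))/2 = C1 - x
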